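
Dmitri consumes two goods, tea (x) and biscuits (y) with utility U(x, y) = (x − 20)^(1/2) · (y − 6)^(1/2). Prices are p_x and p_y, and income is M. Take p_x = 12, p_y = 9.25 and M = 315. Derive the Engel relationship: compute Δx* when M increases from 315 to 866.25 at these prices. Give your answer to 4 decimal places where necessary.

Δx* = 22.9688

This is Cobb-Douglas in (x−20, y−6): tangency gives 0.5·p_y·(y−6) = 0.5·p_x·(x−20).
After buying the subsistence bundle (20, 6), a share 0.5 of the remaining income goes to x: x* = 20 + 0.5·(M − 20p_x − 6p_y)/p_x.
Discretionary income = 315 − 20·12 − 6·9.25 = 19.5; x* = 20 + 0.5·19.5/12 = 20.8125.
At M' = 866.25: x* = 43.7812. Change: 43.7812 − 20.8125 = 22.9688.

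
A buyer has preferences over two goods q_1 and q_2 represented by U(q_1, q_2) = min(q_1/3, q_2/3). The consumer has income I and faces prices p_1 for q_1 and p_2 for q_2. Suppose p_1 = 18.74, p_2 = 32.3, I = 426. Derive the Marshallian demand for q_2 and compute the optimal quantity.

Leontief preferences: the optimum is at the kink where q_1/3 = q_2/3, i.e. q_2 = q_1.
Budget: p_1·q_1 + p_2·q_1 = I, so (3·p_1 + 3·p_2)·q_1 = 3·I.
Demand: q_1*(p_1,p_2,I) = 3·I/(3·p_1 + 3·p_2), q_2* = 3·I/(3·p_1 + 3·p_2).
Here 3·18.74 + 3·32.3 = 153.12, giving q_2* = 8.3464.

q_2* = 8.3464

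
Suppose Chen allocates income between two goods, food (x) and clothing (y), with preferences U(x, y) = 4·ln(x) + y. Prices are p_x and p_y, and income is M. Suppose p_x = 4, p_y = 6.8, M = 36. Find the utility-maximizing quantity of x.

x* = 6.8

MU_x = 4/x, MU_y = 1. Tangency: 4/x = p_x/p_y.
So x*(p_x,p_y) = 4·p_y/p_x, independent of income; and y* = (M − 4·p_y)/p_y.
At the given prices: x* = 4·6.8/4 = 6.8.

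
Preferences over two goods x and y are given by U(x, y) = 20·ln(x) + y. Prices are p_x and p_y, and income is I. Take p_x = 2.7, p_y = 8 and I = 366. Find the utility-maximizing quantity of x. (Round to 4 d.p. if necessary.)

x* = 59.2593

MU_x = 20/x, MU_y = 1. Tangency: 20/x = p_x/p_y.
So x*(p_x,p_y) = 20·p_y/p_x, independent of income; and y* = (I − 20·p_y)/p_y.
At the given prices: x* = 20·8/2.7 = 59.2593.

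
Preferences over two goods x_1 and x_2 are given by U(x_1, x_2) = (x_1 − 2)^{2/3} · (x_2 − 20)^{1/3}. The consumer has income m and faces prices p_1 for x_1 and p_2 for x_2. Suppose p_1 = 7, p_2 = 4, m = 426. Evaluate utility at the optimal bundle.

V = 30.2425

Let x_1' = x_1−2, x_2' = x_2−20. MRS = 2·x_2'/x_1' = p_1/p_2.
Substituting into the budget: x_1* = 2 + 2/3·(m − 2·p_1 − 20·p_2)/p_1, and x_2* = 20 + 1/3·(…)/p_2.
Discretionary income = 426 − 2·7 − 20·4 = 332; x_1* = 2 + 2/3·332/7 = 33.619; x_2* = 20 + 1/3·332/4 = 47.6667.
Utility at the optimum: U(33.619, 47.6667) = 30.2425.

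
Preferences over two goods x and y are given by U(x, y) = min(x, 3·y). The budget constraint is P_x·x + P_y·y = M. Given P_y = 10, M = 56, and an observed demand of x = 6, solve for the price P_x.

P_x = 6

With perfect complements, no substitution: consume in ratio x:y = 3:1.
Budget: P_x·x + P_y·(1/3)·x = M, so (3·P_x + P_y)·x = 3·M.
Demand: x*(P_x,P_y,M) = 3·M/(3·P_x + P_y), y* = M/(3·P_x + P_y).
Set x* = 6 in the demand function and solve for P_x: P_x = 6.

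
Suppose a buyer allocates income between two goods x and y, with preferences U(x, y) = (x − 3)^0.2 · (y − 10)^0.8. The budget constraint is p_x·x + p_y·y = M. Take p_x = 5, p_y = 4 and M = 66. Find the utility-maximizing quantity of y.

y* = 12.2

Discretionary income = 66 − 3·5 − 10·4 = 11; y* = 10 + 0.8·11/4 = 12.2.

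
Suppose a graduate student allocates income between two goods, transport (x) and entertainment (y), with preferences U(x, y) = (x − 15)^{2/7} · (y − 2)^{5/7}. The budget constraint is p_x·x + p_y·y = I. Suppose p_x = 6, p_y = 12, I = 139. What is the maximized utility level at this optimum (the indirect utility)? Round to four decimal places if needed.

Substituting into the budget: x* = 15 + 2/7·(I − 15·p_x − 2·p_y)/p_x, and y* = 2 + 5/7·(…)/p_y.
Discretionary income = 139 − 15·6 − 2·12 = 25; x* = 15 + 2/7·25/6 = 16.1905; y* = 2 + 5/7·25/12 = 3.4881.
Utility at the optimum: U(16.1905, 3.4881) = 1.3962.

V = 1.3962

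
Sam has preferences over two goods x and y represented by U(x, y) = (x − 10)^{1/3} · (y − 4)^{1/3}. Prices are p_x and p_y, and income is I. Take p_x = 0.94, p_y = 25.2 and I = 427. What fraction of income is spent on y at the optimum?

Let x' = x−10, y' = y−4. MRS = y'/x' = p_x/p_y.
Substituting into the budget: x* = 10 + 0.5·(I − 10·p_x − 4·p_y)/p_x, and y* = 4 + 0.5·(…)/p_y.
Discretionary income = 427 − 10·0.94 − 4·25.2 = 316.8; x* = 10 + 0.5·316.8/0.94 = 178.5106; y* = 4 + 0.5·316.8/25.2 = 10.2857.
Expenditure on y: 25.2·10.2857 = 259.2; share = 0.607.

share on y = 0.607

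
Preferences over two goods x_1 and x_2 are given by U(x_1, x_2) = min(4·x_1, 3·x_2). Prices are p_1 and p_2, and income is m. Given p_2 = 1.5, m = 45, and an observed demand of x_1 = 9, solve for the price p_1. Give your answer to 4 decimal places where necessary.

p_1 = 3

With perfect complements, no substitution: consume in ratio x_1:x_2 = 3:4.
Budget: p_1·x_1 + p_2·(4/3)·x_1 = m, so (3·p_1 + 4·p_2)·x_1 = 3·m.
Demand: x_1*(p_1,p_2,m) = 3·m/(3·p_1 + 4·p_2), x_2* = 4·m/(3·p_1 + 4·p_2).
Set x_1* = 9 in the demand function and solve for p_1: p_1 = 3.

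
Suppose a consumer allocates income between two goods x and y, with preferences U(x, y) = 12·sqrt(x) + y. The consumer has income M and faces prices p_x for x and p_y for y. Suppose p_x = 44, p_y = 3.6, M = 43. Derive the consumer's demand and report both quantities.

Set MRS = p_x/p_y: 6·x^(−1/2) = p_x/p_y.
Solve: √x = 6·p_y/p_x, so x*(p_x,p_y) = (6·p_y/p_x)², and y* = (M − p_x·x*)/p_y.
Plugging in: x* = (6·3.6/44)² = 0.241, y* = 8.999.

x* = 0.241, y* = 8.999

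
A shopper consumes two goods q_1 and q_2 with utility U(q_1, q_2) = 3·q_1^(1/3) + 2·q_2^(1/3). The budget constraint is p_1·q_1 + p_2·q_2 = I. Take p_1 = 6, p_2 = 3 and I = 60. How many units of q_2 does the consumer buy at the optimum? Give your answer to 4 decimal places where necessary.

q_2* = 8.6993

MRS = MU_q_1/MU_q_2 = (3/2)·(q_2/q_1)^(2/3). Set equal to p_1/p_2.
Solve for the ratio: q_2/q_1 = [(2/3)·p_1/p_2]^(1.5).
Substitute q_2 = (q_2/q_1)·q_1 into the budget: q_1* = I/(p_1 + p_2·(q_2/q_1)).
Numerically q_2/q_1 = 1.539601, so q_1* = 60/(6 + 3·1.539601) = 5.6504 and q_2* = 1.539601·5.6504 = 8.6993.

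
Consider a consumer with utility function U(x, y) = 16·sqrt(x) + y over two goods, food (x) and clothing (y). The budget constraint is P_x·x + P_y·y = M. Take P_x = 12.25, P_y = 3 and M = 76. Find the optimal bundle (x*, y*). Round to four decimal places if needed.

Thus x* = (8·P_y/P_x)² — independent of M — with the rest of income spent on y.
Plugging in: x* = (8·3/12.25)² = 3.8384, y* = 9.6599.

x* = 3.8384, y* = 9.6599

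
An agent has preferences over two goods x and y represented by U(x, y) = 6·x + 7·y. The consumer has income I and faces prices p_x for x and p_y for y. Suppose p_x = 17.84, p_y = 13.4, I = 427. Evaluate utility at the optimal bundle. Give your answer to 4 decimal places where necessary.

Perfect substitutes: compare marginal utility per dollar. 6/p_x vs 7/p_y → 0.3363 vs 0.5224.
y gives more utility per dollar, so spend all income on y: y* = I/p_y, x* = 0.
Numerically: x* = 0, y* = 31.8657.
Utility at the optimum: U(0, 31.8657) = 223.0597.

V = 223.0597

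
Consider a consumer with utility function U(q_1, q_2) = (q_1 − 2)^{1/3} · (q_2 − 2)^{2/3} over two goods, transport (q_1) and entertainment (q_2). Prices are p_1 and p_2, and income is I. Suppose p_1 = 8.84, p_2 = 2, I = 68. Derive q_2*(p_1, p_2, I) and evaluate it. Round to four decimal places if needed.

q_2* = 17.44

Let q_1' = q_1−2, q_2' = q_2−2. MRS = (1/2)·q_2'/q_1' = p_1/p_2.
Substituting into the budget: q_1* = 2 + 1/3·(I − 2·p_1 − 2·p_2)/p_1, and q_2* = 2 + 2/3·(…)/p_2.
Discretionary income = 68 − 2·8.84 − 2·2 = 46.32; q_2* = 2 + 2/3·46.32/2 = 17.44.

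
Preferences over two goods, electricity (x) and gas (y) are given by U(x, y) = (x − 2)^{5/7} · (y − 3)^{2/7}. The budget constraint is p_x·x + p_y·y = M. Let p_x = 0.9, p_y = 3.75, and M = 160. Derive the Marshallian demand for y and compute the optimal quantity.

Let x' = x−2, y' = y−3. MRS = (5/2)·y'/x' = p_x/p_y.
After buying the subsistence bundle (2, 3), a share 5/7 of the remaining income goes to x: x* = 2 + 5/7·(M − 2p_x − 3p_y)/p_x.
Discretionary income = 160 − 2·0.9 − 3·3.75 = 146.95; y* = 3 + 2/7·146.95/3.75 = 14.1962.

y* = 14.1962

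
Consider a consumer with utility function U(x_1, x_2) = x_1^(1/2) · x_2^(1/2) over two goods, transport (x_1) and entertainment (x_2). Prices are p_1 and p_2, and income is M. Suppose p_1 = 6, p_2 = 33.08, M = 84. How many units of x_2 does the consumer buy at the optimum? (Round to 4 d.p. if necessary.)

x_2* = 1.2696

MU_x_1/MU_x_2 = (0.5·x_2)/(0.5·x_1); tangency sets this equal to p_1/p_2.
Rearranging, p_2·x_2 = p_1·x_1. Substituting into the budget gives p_1·x_1·(1 + 1) = M.
Demand: x_1*(p_1,p_2,M) = 0.5·M/p_1 and x_2* = 0.5·M/p_2.
At p_1=6, p_2=33.08, M=84: x_2* = 0.5·84/33.08 = 1.2696.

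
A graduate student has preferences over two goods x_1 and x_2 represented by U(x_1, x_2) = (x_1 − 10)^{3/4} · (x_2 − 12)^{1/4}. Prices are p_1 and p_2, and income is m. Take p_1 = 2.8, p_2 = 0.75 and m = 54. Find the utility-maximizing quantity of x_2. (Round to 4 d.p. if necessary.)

x_2* = 17.6667

This is Cobb-Douglas in (x_1−10, x_2−12): tangency gives 0.75·p_2·(x_2−12) = 0.25·p_1·(x_1−10).
Substituting into the budget: x_1* = 10 + 0.75·(m − 10·p_1 − 12·p_2)/p_1, and x_2* = 12 + 0.25·(…)/p_2.
Discretionary income = 54 − 10·2.8 − 12·0.75 = 17; x_2* = 12 + 0.25·17/0.75 = 17.6667.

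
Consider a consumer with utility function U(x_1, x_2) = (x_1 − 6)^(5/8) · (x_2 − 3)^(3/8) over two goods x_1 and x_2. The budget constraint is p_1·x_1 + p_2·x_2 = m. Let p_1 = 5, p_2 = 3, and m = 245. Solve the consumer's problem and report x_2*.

MRS = (5/3)·(x_2−3)/(x_1−6). Tangency with p_1/p_2 gives x_2−3 = (3/5)·(p_1/p_2)·(x_1−6).
After buying the subsistence bundle (6, 3), a share 0.625 of the remaining income goes to x_1: x_1* = 6 + 0.625·(m − 6p_1 − 3p_2)/p_1.
Discretionary income = 245 − 6·5 − 3·3 = 206; x_2* = 3 + 0.375·206/3 = 28.75.

x_2* = 28.75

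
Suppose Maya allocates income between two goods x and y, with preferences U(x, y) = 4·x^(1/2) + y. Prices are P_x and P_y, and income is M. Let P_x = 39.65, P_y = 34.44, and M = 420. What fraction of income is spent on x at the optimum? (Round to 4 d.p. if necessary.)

Utility is quasi-linear in y; the FOC for x is 2/√x = P_x/P_y.
Solve: √x = 2·P_y/P_x, so x*(P_x,P_y) = (2·P_y/P_x)², and y* = (M − P_x·x*)/P_y.
Plugging in: x* = (2·34.44/39.65)² = 3.0179, y* = 8.7207.
Expenditure on x: 39.65·3.0179 = 119.6584; share = 0.2849.

share on x = 0.2849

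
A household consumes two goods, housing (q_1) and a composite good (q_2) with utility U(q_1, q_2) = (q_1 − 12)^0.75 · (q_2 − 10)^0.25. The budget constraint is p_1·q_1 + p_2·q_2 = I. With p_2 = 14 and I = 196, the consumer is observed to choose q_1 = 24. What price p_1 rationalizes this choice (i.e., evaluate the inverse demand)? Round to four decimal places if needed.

This is Cobb-Douglas in (q_1−12, q_2−10): tangency gives 0.75·p_2·(q_2−10) = 0.25·p_1·(q_1−12).
Substituting into the budget: q_1* = 12 + 0.75·(I − 12·p_1 − 10·p_2)/p_1, and q_2* = 10 + 0.25·(…)/p_2.
Set q_1* = 24 in the demand function and solve for p_1: p_1 = 2.

p_1 = 2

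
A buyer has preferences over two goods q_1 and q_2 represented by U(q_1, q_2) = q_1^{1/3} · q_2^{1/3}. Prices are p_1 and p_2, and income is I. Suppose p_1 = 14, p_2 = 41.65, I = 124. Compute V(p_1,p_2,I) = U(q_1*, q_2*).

V = 1.8751

Tangency: MRS = q_2/q_1 = p_1/p_2.
So 1/3·p_2·q_2 = 1/3·p_1·q_1; combined with the budget, a share 0.5 of income goes to q_1.
Demand: q_1*(p_1,p_2,I) = 0.5·I/p_1 and q_2* = 0.5·I/p_2.
At p_1=14, p_2=41.65, I=124: q_1* = 0.5·124/14 = 4.4286, q_2* = 1.4886.
Utility at the optimum: U(4.4286, 1.4886) = 1.8751.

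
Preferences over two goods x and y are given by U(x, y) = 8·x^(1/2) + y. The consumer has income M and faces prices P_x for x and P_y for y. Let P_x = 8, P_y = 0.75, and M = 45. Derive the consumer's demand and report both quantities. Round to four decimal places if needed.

x* = 0.1406, y* = 58.5

Set MRS = P_x/P_y: 4·x^(−1/2) = P_x/P_y.
Solve: √x = 4·P_y/P_x, so x*(P_x,P_y) = (4·P_y/P_x)², and y* = (M − P_x·x*)/P_y.
Plugging in: x* = (4·0.75/8)² = 0.1406, y* = 58.5.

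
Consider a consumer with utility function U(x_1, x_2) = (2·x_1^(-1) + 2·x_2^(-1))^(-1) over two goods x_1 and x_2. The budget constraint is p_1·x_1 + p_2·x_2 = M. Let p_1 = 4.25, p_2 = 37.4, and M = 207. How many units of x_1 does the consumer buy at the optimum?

x_1* = 12.2794

From the CES first-order condition, (x_2/x_1)^(2) = p_1/p_2.
Hence x_2/x_1 = (p_1/p_2)^(1/(2)), i.e. raised to the 0.5 power.
With the ratio pinned down, the budget gives x_1* = M/(p_1 + p_2·(x_2/x_1)) and x_2* = (x_2/x_1)·x_1*.
Numerically x_2/x_1 = 0.3371, so x_1* = 207/(4.25 + 37.4·0.3371) = 12.2794.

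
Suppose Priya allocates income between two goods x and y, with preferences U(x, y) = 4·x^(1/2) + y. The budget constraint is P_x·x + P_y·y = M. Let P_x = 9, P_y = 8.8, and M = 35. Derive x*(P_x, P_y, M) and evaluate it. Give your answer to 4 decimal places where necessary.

x* = 3.8242

MU_x = 2/√x, MU_y = 1. Tangency: 2/√x = P_x/P_y.
Solve: √x = 2·P_y/P_x, so x*(P_x,P_y) = (2·P_y/P_x)², and y* = (M − P_x·x*)/P_y.
Plugging in: x* = (2·8.8/9)² = 3.8242.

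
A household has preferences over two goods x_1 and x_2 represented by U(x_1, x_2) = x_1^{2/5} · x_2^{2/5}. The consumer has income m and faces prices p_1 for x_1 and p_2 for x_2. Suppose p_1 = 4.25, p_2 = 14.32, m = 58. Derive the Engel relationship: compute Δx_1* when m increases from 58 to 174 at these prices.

Δx_1* = 13.6471

Demand: x_1*(p_1,p_2,m) = 0.5·m/p_1 and x_2* = 0.5·m/p_2.
At p_1=4.25, p_2=14.32, m=58: x_1* = 0.5·58/4.25 = 6.8235.
At m' = 174: x_1* = 20.4706. Change: 20.4706 − 6.8235 = 13.6471.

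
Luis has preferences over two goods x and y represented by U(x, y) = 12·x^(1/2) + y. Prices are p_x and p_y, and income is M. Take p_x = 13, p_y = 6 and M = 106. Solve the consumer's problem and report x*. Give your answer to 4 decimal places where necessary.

x* = 7.6686

Plugging in: x* = (6·6/13)² = 7.6686.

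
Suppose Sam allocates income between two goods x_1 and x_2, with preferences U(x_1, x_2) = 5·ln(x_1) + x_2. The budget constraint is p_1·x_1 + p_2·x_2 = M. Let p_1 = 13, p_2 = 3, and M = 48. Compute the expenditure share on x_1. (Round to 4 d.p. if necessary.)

At the given prices: x_1* = 5·3/13 = 1.1538, and x_2* = 11.
Expenditure on x_1: 13·1.1538 = 15; share = 0.3125.

share on x_1 = 0.3125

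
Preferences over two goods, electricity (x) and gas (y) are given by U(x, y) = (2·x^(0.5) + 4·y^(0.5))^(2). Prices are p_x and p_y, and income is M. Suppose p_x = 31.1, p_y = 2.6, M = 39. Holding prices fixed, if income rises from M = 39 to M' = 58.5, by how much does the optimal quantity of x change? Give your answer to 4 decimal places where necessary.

MRS = MU_x/MU_y = (1/2)·(y/x)^(0.5). Set equal to p_x/p_y.
Solve for the ratio: y/x = [2·p_x/p_y]^(2).
With the ratio pinned down, the budget gives x* = M/(p_x + p_y·(y/x)) and y* = (y/x)·x*.
Numerically y/x = 572.313609, so x* = 39/(31.1 + 2.6·572.313609) = 0.0257.
At M' = 58.5: x* = 0.0385. Change: 0.0385 − 0.0257 = 0.0128.

Δx* = 0.0128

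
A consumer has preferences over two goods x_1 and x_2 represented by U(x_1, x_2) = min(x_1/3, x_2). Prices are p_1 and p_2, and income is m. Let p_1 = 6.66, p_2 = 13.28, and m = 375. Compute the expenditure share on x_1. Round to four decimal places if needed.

share on x_1 = 0.6007

Demand: x_1*(p_1,p_2,m) = 3·m/(3·p_1 + p_2), x_2* = m/(3·p_1 + p_2).
Here 3·6.66 + 13.28 = 33.26, giving x_1* = 33.8244 and x_2* = 11.2748.
Expenditure on x_1: 6.66·33.8244 = 225.2706; share = 0.6007.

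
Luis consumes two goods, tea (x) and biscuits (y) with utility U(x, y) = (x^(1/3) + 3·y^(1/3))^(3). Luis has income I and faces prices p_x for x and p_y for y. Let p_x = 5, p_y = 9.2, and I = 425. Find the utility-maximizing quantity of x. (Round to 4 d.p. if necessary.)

With the ratio pinned down, the budget gives x* = I/(p_x + p_y·(y/x)) and y* = (y/x)·x*.
Numerically y/x = 2.081877, so x* = 425/(5 + 9.2·2.081877) = 17.596.

x* = 17.596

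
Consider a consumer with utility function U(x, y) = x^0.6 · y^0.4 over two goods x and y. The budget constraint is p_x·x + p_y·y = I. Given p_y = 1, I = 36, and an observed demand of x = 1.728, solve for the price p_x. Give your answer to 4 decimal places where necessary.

Tangency: MRS = (3/2)·y/x = p_x/p_y.
So 0.6·p_y·y = 0.4·p_x·x; combined with the budget, a share 0.6 of income goes to x.
Demand: x*(p_x,p_y,I) = 0.6·I/p_x and y* = 0.4·I/p_y.
Set x* = 1.728 in the demand function and solve for p_x: p_x = 12.5.

p_x = 12.5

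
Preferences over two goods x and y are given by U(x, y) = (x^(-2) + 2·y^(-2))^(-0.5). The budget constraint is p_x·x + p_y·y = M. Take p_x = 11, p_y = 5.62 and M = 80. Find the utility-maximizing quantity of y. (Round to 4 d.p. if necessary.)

From the CES first-order condition, (1/2)·(y/x)^(3) = p_x/p_y.
Solve for the ratio: y/x = [2·p_x/p_y]^(1/3).
With the ratio pinned down, the budget gives x* = M/(p_x + p_y·(y/x)) and y* = (y/x)·x*.
Numerically y/x = 1.576021, so x* = 80/(11 + 5.62·1.576021) = 4.0288 and y* = 1.576021·4.0288 = 6.3494.

y* = 6.3494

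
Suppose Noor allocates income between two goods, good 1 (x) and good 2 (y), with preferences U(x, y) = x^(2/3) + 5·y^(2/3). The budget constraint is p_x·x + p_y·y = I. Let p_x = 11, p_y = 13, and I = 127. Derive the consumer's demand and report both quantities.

MRS = MU_x/MU_y = (1/5)·(y/x)^(1/3). Set equal to p_x/p_y.
Hence y/x = (5·p_x/p_y)^(1/(1/3)), i.e. raised to the 3 power.
Substitute y = (y/x)·x into the budget: x* = I/(p_x + p_y·(y/x)).
Numerically y/x = 75.728266, so x* = 127/(11 + 13·75.728266) = 0.1276 and y* = 75.728266·0.1276 = 9.6613.

x* = 0.1276, y* = 9.6613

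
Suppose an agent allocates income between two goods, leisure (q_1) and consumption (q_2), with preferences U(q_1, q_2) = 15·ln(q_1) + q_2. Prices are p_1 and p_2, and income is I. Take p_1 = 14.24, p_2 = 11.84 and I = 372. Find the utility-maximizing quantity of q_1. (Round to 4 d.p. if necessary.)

q_1* = 12.4719

MU_q_1 = 15/q_1, MU_q_2 = 1. Tangency: 15/q_1 = p_1/p_2.
So q_1*(p_1,p_2) = 15·p_2/p_1, independent of income; and q_2* = (I − 15·p_2)/p_2.
At the given prices: q_1* = 15·11.84/14.24 = 12.4719.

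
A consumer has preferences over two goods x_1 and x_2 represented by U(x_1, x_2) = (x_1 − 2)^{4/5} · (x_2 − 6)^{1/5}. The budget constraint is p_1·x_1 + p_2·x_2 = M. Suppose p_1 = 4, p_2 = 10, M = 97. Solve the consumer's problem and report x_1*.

x_1* = 7.8

This is Cobb-Douglas in (x_1−2, x_2−6): tangency gives 0.8·p_2·(x_2−6) = 0.2·p_1·(x_1−2).
After buying the subsistence bundle (2, 6), a share 0.8 of the remaining income goes to x_1: x_1* = 2 + 0.8·(M − 2p_1 − 6p_2)/p_1.
Discretionary income = 97 − 2·4 − 6·10 = 29; x_1* = 2 + 0.8·29/4 = 7.8.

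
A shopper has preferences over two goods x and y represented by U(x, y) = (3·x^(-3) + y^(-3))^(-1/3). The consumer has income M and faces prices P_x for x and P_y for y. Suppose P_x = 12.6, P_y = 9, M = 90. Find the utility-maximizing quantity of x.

x* = 4.4913

With the ratio pinned down, the budget gives x* = M/(P_x + P_y·(y/x)) and y* = (y/x)·x*.
Numerically y/x = 0.826517, so x* = 90/(12.6 + 9·0.826517) = 4.4913.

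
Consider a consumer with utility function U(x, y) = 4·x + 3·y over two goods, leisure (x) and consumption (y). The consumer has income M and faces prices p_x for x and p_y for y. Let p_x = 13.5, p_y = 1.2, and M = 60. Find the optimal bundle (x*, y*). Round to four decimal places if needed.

x* = 0, y* = 50

Linear utility — the consumer picks whichever good has higher MU/price: 4/13.5 = 0.2963 vs 3/1.2 = 2.5.
y gives more utility per dollar, so spend all income on y: y* = M/p_y, x* = 0.
Numerically: x* = 0, y* = 50.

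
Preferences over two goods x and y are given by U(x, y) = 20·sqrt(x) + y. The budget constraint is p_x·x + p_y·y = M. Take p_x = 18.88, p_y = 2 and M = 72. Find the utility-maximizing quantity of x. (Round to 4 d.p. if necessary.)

Utility is quasi-linear in y; the FOC for x is 10/√x = p_x/p_y.
Thus x* = (10·p_y/p_x)² — independent of M — with the rest of income spent on y.
Plugging in: x* = (10·2/18.88)² = 1.1222.

x* = 1.1222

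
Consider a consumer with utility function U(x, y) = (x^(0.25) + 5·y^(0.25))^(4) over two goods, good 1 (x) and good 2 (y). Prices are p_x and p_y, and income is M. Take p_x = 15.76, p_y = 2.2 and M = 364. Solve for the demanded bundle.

x* = 1.3212, y* = 155.9902

From the CES first-order condition, (1/5)·(y/x)^(0.75) = p_x/p_y.
Hence y/x = (5·p_x/p_y)^(1/(0.75)), i.e. raised to the 4/3 power.
Substitute y = (y/x)·x into the budget: x* = M/(p_x + p_y·(y/x)).
Numerically y/x = 118.069588, so x* = 364/(15.76 + 2.2·118.069588) = 1.3212 and y* = 118.069588·1.3212 = 155.9902.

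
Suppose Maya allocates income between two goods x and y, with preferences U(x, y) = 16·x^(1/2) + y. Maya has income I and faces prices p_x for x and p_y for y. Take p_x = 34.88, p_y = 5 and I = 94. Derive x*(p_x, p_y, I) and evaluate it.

MU_x = 8/√x, MU_y = 1. Tangency: 8/√x = p_x/p_y.
Solve: √x = 8·p_y/p_x, so x*(p_x,p_y) = (8·p_y/p_x)², and y* = (I − p_x·x*)/p_y.
Plugging in: x* = (8·5/34.88)² = 1.3151.

x* = 1.3151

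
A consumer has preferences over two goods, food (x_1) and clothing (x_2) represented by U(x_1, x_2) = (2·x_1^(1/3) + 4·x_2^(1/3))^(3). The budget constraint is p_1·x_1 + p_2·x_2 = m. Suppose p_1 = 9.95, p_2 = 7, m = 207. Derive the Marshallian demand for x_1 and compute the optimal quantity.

From the CES first-order condition, (1/2)·(x_2/x_1)^(2/3) = p_1/p_2.
Solve for the ratio: x_2/x_1 = [2·p_1/p_2]^(1.5).
Substitute x_2 = (x_2/x_1)·x_1 into the budget: x_1* = m/(p_1 + p_2·(x_2/x_1)).
Numerically x_2/x_1 = 4.793277, so x_1* = 207/(9.95 + 7·4.793277) = 4.7583.

x_1* = 4.7583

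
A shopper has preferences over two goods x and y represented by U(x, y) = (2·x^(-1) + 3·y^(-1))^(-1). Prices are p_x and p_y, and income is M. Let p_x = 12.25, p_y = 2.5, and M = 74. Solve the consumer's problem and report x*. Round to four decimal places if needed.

Numerically y/x = 2.711088, so x* = 74/(12.25 + 2.5·2.711088) = 3.8891.

x* = 3.8891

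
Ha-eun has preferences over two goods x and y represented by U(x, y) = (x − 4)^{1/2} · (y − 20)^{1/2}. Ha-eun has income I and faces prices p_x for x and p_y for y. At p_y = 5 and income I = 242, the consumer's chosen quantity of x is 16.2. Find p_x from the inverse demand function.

p_x = 5

This is Cobb-Douglas in (x−4, y−20): tangency gives 0.5·p_y·(y−20) = 0.5·p_x·(x−4).
Substituting into the budget: x* = 4 + 0.5·(I − 4·p_x − 20·p_y)/p_x, and y* = 20 + 0.5·(…)/p_y.
Set x* = 16.2 in the demand function and solve for p_x: p_x = 5.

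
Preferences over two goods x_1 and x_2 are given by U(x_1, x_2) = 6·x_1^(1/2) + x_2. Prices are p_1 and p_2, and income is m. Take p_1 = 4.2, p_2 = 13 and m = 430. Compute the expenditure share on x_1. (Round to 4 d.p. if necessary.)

share on x_1 = 0.8422

Utility is quasi-linear in x_2; the FOC for x_1 is 3/√x_1 = p_1/p_2.
Solve: √x_1 = 3·p_2/p_1, so x_1*(p_1,p_2) = (3·p_2/p_1)², and x_2* = (m − p_1·x_1*)/p_2.
Plugging in: x_1* = (3·13/4.2)² = 86.2245, x_2* = 5.2198.
Expenditure on x_1: 4.2·86.2245 = 362.1429; share = 0.8422.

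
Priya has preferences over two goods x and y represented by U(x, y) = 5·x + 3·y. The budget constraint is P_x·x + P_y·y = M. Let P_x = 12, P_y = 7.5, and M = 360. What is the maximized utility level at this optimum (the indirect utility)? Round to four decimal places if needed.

V = 150

Perfect substitutes: compare marginal utility per dollar. 5/P_x vs 3/P_y → 0.4167 vs 0.4.
x gives more utility per dollar, so spend all income on x: x* = M/P_x, y* = 0.
Numerically: x* = 30, y* = 0.
Utility at the optimum: U(30, 0) = 150.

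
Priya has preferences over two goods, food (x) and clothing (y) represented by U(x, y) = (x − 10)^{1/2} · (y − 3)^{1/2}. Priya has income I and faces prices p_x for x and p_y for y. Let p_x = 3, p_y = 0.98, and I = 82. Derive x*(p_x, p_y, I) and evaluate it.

MRS = (y−3)/(x−10). Tangency with p_x/p_y gives y−3 = (p_x/p_y)·(x−10).
Substituting into the budget: x* = 10 + 0.5·(I − 10·p_x − 3·p_y)/p_x, and y* = 3 + 0.5·(…)/p_y.
Discretionary income = 82 − 10·3 − 3·0.98 = 49.06; x* = 10 + 0.5·49.06/3 = 18.1767.

x* = 18.1767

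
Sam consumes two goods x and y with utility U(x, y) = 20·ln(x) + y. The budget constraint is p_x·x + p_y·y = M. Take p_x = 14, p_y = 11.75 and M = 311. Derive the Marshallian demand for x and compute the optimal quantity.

x* = 16.7857

So x*(p_x,p_y) = 20·p_y/p_x, independent of income; and y* = (M − 20·p_y)/p_y.
At the given prices: x* = 20·11.75/14 = 16.7857.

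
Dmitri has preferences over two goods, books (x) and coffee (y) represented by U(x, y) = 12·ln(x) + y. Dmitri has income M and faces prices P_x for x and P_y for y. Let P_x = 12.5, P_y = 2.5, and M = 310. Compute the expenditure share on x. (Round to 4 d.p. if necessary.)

share on x = 0.0968

So x*(P_x,P_y) = 12·P_y/P_x, independent of income; and y* = (M − 12·P_y)/P_y.
At the given prices: x* = 12·2.5/12.5 = 2.4, and y* = 112.
Expenditure on x: 12.5·2.4 = 30; share = 0.0968.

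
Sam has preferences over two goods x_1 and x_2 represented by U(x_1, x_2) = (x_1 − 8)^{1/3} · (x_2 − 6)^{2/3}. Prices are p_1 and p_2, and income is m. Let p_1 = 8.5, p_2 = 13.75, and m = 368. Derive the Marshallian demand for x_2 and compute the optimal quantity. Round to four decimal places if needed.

x_2* = 16.5455

MRS = (1/2)·(x_2−6)/(x_1−8). Tangency with p_1/p_2 gives x_2−6 = 2·(p_1/p_2)·(x_1−8).
After buying the subsistence bundle (8, 6), a share 1/3 of the remaining income goes to x_1: x_1* = 8 + 1/3·(m − 8p_1 − 6p_2)/p_1.
Discretionary income = 368 − 8·8.5 − 6·13.75 = 217.5; x_2* = 6 + 2/3·217.5/13.75 = 16.5455.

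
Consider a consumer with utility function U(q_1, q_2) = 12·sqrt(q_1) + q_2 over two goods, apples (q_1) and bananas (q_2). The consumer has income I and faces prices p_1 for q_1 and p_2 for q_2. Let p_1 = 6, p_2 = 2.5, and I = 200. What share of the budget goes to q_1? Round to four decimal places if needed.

MU_q_1 = 6/√q_1, MU_q_2 = 1. Tangency: 6/√q_1 = p_1/p_2.
Solve: √q_1 = 6·p_2/p_1, so q_1*(p_1,p_2) = (6·p_2/p_1)², and q_2* = (I − p_1·q_1*)/p_2.
Plugging in: q_1* = (6·2.5/6)² = 6.25, q_2* = 65.
Expenditure on q_1: 6·6.25 = 37.5; share = 0.1875.

share on q_1 = 0.1875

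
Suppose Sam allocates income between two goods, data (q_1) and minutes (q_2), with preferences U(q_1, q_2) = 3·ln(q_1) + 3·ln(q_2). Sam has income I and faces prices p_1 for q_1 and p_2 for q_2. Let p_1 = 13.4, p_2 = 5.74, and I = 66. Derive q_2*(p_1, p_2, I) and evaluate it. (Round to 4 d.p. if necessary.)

q_2* = 5.7491

Tangency: MRS = q_2/q_1 = p_1/p_2.
Rearranging, p_2·q_2 = p_1·q_1. Substituting into the budget gives p_1·q_1·(1 + 1) = I.
Demand: q_1*(p_1,p_2,I) = 0.5·I/p_1 and q_2* = 0.5·I/p_2.
At p_1=13.4, p_2=5.74, I=66: q_2* = 0.5·66/5.74 = 5.7491.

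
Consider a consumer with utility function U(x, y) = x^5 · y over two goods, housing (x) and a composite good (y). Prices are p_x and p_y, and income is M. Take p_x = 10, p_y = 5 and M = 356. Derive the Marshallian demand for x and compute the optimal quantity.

x* = 29.6667

MU_x/MU_y = (5·y)/(x); tangency sets this equal to p_x/p_y.
Rearranging, p_y·y = (1/5)·p_x·x. Substituting into the budget gives p_x·x·(1 + (1/5)) = M.
Demand: x*(p_x,p_y,M) = 5/6·M/p_x and y* = 1/6·M/p_y.
At p_x=10, p_y=5, M=356: x* = 5/6·356/10 = 29.6667.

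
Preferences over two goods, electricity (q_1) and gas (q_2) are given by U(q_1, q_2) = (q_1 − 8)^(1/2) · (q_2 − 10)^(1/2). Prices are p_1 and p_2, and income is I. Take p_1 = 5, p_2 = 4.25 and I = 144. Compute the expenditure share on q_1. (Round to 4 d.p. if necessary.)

share on q_1 = 0.4913

Let q_1' = q_1−8, q_2' = q_2−10. MRS = q_2'/q_1' = p_1/p_2.
After buying the subsistence bundle (8, 10), a share 0.5 of the remaining income goes to q_1: q_1* = 8 + 0.5·(I − 8p_1 − 10p_2)/p_1.
Discretionary income = 144 − 8·5 − 10·4.25 = 61.5; q_1* = 8 + 0.5·61.5/5 = 14.15; q_2* = 10 + 0.5·61.5/4.25 = 17.2353.
Expenditure on q_1: 5·14.15 = 70.75; share = 0.4913.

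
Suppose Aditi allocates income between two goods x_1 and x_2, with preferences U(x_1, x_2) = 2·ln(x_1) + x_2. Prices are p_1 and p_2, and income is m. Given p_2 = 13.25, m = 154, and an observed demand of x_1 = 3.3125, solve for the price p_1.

MU_x_1 = 2/x_1, MU_x_2 = 1. Tangency: 2/x_1 = p_1/p_2.
So x_1*(p_1,p_2) = 2·p_2/p_1, independent of income; and x_2* = (m − 2·p_2)/p_2.
Set x_1* = 3.3125 in the demand function and solve for p_1: p_1 = 8.

p_1 = 8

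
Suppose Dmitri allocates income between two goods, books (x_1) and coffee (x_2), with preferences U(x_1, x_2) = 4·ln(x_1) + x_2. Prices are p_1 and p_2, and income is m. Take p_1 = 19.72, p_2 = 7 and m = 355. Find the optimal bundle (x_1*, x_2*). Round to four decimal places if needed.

x_1* = 1.4199, x_2* = 46.7143

Set MRS = p_1/p_2: (4/x_1)/1 = p_1/p_2.
So x_1*(p_1,p_2) = 4·p_2/p_1, independent of income; and x_2* = (m − 4·p_2)/p_2.
At the given prices: x_1* = 4·7/19.72 = 1.4199, and x_2* = 46.7143.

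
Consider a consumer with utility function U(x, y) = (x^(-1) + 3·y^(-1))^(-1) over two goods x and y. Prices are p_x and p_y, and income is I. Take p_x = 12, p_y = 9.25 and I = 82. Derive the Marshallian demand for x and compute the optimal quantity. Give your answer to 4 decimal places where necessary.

MRS = MU_x/MU_y = (1/3)·(y/x)^(2). Set equal to p_x/p_y.
Solve for the ratio: y/x = [3·p_x/p_y]^(0.5).
With the ratio pinned down, the budget gives x* = I/(p_x + p_y·(y/x)) and y* = (y/x)·x*.
Numerically y/x = 1.972788, so x* = 82/(12 + 9.25·1.972788) = 2.7109.

x* = 2.7109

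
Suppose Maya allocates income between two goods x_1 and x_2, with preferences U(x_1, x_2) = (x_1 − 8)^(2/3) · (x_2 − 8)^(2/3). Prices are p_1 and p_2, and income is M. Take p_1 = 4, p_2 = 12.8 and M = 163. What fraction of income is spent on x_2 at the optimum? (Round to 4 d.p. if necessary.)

Let x_1' = x_1−8, x_2' = x_2−8. MRS = x_2'/x_1' = p_1/p_2.
After buying the subsistence bundle (8, 8), a share 0.5 of the remaining income goes to x_1: x_1* = 8 + 0.5·(M − 8p_1 − 8p_2)/p_1.
Discretionary income = 163 − 8·4 − 8·12.8 = 28.6; x_1* = 8 + 0.5·28.6/4 = 11.575; x_2* = 8 + 0.5·28.6/12.8 = 9.1172.
Expenditure on x_2: 12.8·9.1172 = 116.7; share = 0.716.

share on x_2 = 0.716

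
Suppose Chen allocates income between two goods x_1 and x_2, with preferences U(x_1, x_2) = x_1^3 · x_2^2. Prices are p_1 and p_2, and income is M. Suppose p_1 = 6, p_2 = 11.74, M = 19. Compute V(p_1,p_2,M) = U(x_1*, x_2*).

Tangency: MRS = (3/2)·x_2/x_1 = p_1/p_2.
Rearranging, p_2·x_2 = (2/3)·p_1·x_1. Substituting into the budget gives p_1·x_1·(1 + (2/3)) = M.
Demand: x_1*(p_1,p_2,M) = 0.6·M/p_1 and x_2* = 0.4·M/p_2.
At p_1=6, p_2=11.74, M=19: x_1* = 0.6·19/6 = 1.9, x_2* = 0.6474.
Utility at the optimum: U(1.9, 0.6474) = 2.8744.

V = 2.8744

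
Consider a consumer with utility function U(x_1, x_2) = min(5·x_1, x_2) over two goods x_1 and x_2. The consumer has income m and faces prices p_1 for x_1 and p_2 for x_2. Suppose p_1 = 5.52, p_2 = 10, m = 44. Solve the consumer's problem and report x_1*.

x_1* = 0.7925

Demand: x_1*(p_1,p_2,m) = m/(p_1 + 5·p_2), x_2* = 5·m/(p_1 + 5·p_2).
Here 5.52 + 5·10 = 55.52, giving x_1* = 0.7925.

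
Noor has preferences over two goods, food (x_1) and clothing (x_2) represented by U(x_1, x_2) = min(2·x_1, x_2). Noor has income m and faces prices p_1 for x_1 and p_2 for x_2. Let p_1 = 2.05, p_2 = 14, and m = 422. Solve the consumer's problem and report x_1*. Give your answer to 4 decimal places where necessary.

x_1* = 14.0433

Demand: x_1*(p_1,p_2,m) = m/(p_1 + 2·p_2), x_2* = 2·m/(p_1 + 2·p_2).
Here 2.05 + 2·14 = 30.05, giving x_1* = 14.0433.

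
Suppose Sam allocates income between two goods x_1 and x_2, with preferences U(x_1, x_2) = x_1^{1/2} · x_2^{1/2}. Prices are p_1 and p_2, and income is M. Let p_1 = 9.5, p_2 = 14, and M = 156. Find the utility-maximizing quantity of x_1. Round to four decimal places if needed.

x_1* = 8.2105

The MRS is x_2/x_1. Set MRS = p_1/p_2.
Rearranging, p_2·x_2 = p_1·x_1. Substituting into the budget gives p_1·x_1·(1 + 1) = M.
Demand: x_1*(p_1,p_2,M) = 0.5·M/p_1 and x_2* = 0.5·M/p_2.
At p_1=9.5, p_2=14, M=156: x_1* = 0.5·156/9.5 = 8.2105.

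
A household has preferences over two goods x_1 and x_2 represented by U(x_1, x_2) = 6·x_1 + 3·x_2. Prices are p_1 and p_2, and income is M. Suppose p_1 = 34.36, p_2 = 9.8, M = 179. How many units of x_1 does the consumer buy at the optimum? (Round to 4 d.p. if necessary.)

x_1* = 0

Perfect substitutes: compare marginal utility per dollar. 6/p_1 vs 3/p_2 → 0.1746 vs 0.3061.
x_2 gives more utility per dollar, so spend all income on x_2: x_2* = M/p_2, x_1* = 0.
Numerically: x_1* = 0, x_2* = 18.2653.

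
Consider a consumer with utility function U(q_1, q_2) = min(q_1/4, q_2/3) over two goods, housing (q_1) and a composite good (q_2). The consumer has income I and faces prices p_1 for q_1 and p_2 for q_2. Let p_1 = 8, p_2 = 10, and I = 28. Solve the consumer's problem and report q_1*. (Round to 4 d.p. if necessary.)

q_1* = 1.8065

Leontief preferences: the optimum is at the kink where q_1/4 = q_2/3, i.e. q_2 = (3/4)·q_1.
Budget: p_1·q_1 + p_2·(3/4)·q_1 = I, so (4·p_1 + 3·p_2)·q_1 = 4·I.
Demand: q_1*(p_1,p_2,I) = 4·I/(4·p_1 + 3·p_2), q_2* = 3·I/(4·p_1 + 3·p_2).
Here 4·8 + 3·10 = 62, giving q_1* = 1.8065.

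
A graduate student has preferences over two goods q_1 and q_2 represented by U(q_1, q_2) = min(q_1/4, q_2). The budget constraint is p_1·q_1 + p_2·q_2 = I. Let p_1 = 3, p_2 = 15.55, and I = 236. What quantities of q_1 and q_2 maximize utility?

Demand: q_1*(p_1,p_2,I) = 4·I/(4·p_1 + p_2), q_2* = I/(4·p_1 + p_2).
Here 4·3 + 15.55 = 27.55, giving q_1* = 34.265 and q_2* = 8.5662.

q_1* = 34.265, q_2* = 8.5662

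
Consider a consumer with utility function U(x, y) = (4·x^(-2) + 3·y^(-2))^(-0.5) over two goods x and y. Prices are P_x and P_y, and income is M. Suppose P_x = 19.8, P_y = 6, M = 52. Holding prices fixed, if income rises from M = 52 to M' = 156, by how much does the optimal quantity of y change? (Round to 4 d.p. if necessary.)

MRS = MU_x/MU_y = (4/3)·(y/x)^(3). Set equal to P_x/P_y.
Hence y/x = ((3/4)·P_x/P_y)^(1/(3)), i.e. raised to the 1/3 power.
Substitute y = (y/x)·x into the budget: x* = M/(P_x + P_y·(y/x)).
Numerically y/x = 1.35267, so x* = 52/(19.8 + 6·1.35267) = 1.8627 and y* = 1.35267·1.8627 = 2.5197.
At M' = 156: y* = 7.559. Change: 7.559 − 2.5197 = 5.0393.

Δy* = 5.0393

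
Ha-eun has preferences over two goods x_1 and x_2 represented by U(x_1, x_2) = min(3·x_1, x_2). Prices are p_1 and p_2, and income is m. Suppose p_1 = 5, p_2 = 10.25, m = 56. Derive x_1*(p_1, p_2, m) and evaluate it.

x_1* = 1.5664

With perfect complements, no substitution: consume in ratio x_1:x_2 = 1:3.
Budget: p_1·x_1 + p_2·3·x_1 = m, so (p_1 + 3·p_2)·x_1 = m.
Demand: x_1*(p_1,p_2,m) = m/(p_1 + 3·p_2), x_2* = 3·m/(p_1 + 3·p_2).
Here 5 + 3·10.25 = 35.75, giving x_1* = 1.5664.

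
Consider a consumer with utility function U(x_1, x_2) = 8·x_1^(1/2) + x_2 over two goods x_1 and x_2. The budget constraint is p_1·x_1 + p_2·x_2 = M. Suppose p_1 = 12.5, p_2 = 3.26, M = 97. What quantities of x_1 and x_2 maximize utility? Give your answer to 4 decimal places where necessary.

Plugging in: x_1* = (4·3.26/12.5)² = 1.0883, x_2* = 25.5818.

x_1* = 1.0883, x_2* = 25.5818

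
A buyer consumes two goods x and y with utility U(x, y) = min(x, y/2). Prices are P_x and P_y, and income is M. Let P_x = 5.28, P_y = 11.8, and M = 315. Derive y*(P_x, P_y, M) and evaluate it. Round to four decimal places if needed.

y* = 21.8144

With perfect complements, no substitution: consume in ratio x:y = 1:2.
Budget: P_x·x + P_y·2·x = M, so (P_x + 2·P_y)·x = M.
Demand: x*(P_x,P_y,M) = M/(P_x + 2·P_y), y* = 2·M/(P_x + 2·P_y).
Here 5.28 + 2·11.8 = 28.88, giving y* = 21.8144.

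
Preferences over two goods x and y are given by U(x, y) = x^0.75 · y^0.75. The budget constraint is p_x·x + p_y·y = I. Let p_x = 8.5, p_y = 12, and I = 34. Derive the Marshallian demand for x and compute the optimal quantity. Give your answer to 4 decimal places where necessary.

MU_x/MU_y = (0.75·y)/(0.75·x); tangency sets this equal to p_x/p_y.
Rearranging, p_y·y = p_x·x. Substituting into the budget gives p_x·x·(1 + 1) = I.
Demand: x*(p_x,p_y,I) = 0.5·I/p_x and y* = 0.5·I/p_y.
At p_x=8.5, p_y=12, I=34: x* = 0.5·34/8.5 = 2.

x* = 2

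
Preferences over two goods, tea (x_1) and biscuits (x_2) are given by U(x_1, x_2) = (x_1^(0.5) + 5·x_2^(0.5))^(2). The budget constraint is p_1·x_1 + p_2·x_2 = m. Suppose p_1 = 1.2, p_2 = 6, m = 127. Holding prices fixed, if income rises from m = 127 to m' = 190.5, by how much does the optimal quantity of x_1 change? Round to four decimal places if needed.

Δx_1* = 8.8194

MRS = MU_x_1/MU_x_2 = (1/5)·(x_2/x_1)^(0.5). Set equal to p_1/p_2.
Hence x_2/x_1 = (5·p_1/p_2)^(1/(0.5)), i.e. raised to the 2 power.
With the ratio pinned down, the budget gives x_1* = m/(p_1 + p_2·(x_2/x_1)) and x_2* = (x_2/x_1)·x_1*.
Numerically x_2/x_1 = 1, so x_1* = 127/(1.2 + 6·1) = 17.6389.
At m' = 190.5: x_1* = 26.4583. Change: 26.4583 − 17.6389 = 8.8194.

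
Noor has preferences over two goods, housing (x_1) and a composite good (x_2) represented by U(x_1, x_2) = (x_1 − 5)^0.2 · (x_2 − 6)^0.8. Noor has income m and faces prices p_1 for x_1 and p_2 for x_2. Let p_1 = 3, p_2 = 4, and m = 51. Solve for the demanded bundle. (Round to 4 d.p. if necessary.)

Substituting into the budget: x_1* = 5 + 0.2·(m − 5·p_1 − 6·p_2)/p_1, and x_2* = 6 + 0.8·(…)/p_2.
Discretionary income = 51 − 5·3 − 6·4 = 12; x_1* = 5 + 0.2·12/3 = 5.8; x_2* = 6 + 0.8·12/4 = 8.4.

x_1* = 5.8, x_2* = 8.4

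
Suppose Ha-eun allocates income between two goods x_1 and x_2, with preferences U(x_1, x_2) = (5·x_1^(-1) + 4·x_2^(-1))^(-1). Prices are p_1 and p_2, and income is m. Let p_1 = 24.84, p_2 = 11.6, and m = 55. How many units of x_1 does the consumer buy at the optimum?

x_1* = 1.3742

From the CES first-order condition, (5/4)·(x_2/x_1)^(2) = p_1/p_2.
Hence x_2/x_1 = ((4/5)·p_1/p_2)^(1/(2)), i.e. raised to the 0.5 power.
Substitute x_2 = (x_2/x_1)·x_1 into the budget: x_1* = m/(p_1 + p_2·(x_2/x_1)).
Numerically x_2/x_1 = 1.308856, so x_1* = 55/(24.84 + 11.6·1.308856) = 1.3742.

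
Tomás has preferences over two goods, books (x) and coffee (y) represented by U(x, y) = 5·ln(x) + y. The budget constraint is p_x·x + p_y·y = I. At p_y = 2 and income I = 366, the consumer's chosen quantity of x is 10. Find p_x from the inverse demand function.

p_x = 1

MU_x = 5/x, MU_y = 1. Tangency: 5/x = p_x/p_y.
So x*(p_x,p_y) = 5·p_y/p_x, independent of income; and y* = (I − 5·p_y)/p_y.
Set x* = 10 in the demand function and solve for p_x: p_x = 1.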